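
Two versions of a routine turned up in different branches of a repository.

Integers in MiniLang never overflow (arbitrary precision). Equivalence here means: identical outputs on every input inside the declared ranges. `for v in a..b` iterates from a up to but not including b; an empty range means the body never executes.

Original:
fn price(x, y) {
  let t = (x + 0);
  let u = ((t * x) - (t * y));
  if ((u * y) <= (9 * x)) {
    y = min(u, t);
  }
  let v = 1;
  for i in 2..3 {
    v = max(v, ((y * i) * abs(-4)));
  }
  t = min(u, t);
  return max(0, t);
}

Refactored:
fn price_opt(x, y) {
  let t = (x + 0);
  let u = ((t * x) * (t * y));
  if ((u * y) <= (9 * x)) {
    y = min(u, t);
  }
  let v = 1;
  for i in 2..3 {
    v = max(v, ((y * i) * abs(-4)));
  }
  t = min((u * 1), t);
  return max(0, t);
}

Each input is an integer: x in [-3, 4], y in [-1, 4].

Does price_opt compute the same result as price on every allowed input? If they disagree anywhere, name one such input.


Evaluate both at x=1, y=-1.
price: t becomes 1; next u becomes 2; next ((u * y) <= (9 * x)) evaluates to true; next y becomes 1; next v becomes 1; next at i=2:; next v becomes 8; next t becomes 1; next final value 1
price_opt: t becomes 1; next u becomes -1; next ((u * y) <= (9 * x)) evaluates to true; next y becomes -1; next v becomes 1; next at i=2:; next v becomes 1; next t becomes -1; next final value 0
1 against 0: the behavior changed.
verdict: not equivalent; witness: x=1, y=-1


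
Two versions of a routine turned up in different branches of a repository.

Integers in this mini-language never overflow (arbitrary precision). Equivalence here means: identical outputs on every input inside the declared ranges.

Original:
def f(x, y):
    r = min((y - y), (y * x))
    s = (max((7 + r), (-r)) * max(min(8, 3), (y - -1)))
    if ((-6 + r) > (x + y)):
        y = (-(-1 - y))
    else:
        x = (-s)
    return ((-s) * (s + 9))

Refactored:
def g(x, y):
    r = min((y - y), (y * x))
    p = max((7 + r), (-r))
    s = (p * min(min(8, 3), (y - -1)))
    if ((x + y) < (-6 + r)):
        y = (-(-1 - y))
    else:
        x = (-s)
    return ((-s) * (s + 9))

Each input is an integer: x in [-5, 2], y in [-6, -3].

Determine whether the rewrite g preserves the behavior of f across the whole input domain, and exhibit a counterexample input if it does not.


At x=-5, y=-6: f gives -630, g gives -910.
verdict: not equivalent; witness: x=-5, y=-6


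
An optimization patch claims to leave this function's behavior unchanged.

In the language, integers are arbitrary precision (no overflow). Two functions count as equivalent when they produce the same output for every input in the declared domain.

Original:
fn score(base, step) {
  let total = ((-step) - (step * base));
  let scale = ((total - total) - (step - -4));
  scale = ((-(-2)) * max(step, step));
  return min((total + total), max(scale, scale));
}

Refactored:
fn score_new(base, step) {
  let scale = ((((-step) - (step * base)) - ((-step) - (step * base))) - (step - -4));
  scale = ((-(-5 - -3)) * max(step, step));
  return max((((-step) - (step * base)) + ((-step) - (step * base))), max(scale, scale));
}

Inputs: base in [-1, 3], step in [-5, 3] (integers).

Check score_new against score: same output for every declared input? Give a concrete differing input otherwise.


Evaluate both at base=-1, step=-5.
score: total=0, then scale=1, then scale=-10, then returns -10
score_new: scale=1, then scale=-10, then returns 0
-10 != 0, so the rewrite changes behavior.
verdict: not equivalent; witness: base=-1, step=-5


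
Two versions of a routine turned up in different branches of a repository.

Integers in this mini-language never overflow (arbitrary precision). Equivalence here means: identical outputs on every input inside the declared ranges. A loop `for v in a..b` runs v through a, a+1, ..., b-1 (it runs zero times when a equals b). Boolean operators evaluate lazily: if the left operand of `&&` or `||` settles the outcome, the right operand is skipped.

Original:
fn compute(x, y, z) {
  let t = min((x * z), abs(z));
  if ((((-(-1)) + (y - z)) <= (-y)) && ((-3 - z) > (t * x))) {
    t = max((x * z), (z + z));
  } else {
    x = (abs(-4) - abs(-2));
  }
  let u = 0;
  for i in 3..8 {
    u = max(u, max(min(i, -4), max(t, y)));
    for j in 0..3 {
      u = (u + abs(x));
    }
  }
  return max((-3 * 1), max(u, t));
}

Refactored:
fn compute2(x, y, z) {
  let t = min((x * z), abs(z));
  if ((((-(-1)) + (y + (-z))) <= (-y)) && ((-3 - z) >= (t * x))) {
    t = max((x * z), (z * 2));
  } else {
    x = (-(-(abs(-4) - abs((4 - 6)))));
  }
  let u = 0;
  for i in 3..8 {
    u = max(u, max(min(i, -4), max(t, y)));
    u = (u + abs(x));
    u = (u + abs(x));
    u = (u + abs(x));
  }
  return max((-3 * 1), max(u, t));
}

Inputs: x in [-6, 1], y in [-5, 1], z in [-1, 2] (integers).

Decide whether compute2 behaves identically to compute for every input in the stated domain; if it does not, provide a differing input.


Consider the input x=-2, y=-5, z=-1.
compute: t becomes 1; next ((((-(-1)) + (y - z)) <= (-y)) && ((-3 - z) > (t * x))) evaluates to false; next x becomes 2; next u becomes 0; next at i=3:; next u becomes 1; next at j=0:; next u becomes 3; next at j=1:; next u becomes 5; next at j=2:; next u becomes 7; next at i=4:; next u becomes 7; next at j=0:; next u becomes 9; next at j=1:; next u becomes 11; next at j=2:; next u becomes 13; next at i=5:; next u becomes 13; next at j=0:; next u becomes 15; next at j=1:; next u becomes 17; next at j=2:; next u becomes 19; next at i=6:; next u becomes 19; next at j=0:; next u becomes 21; next at j=1:; next u becomes 23; next at j=2:; next u becomes 25; next at i=7:; next u becomes 25; next at j=0:; next u becomes 27; next at j=1:; next u becomes 29; next at j=2:; next u becomes 31; next final value 31
compute2: t becomes 1; next ((((-(-1)) + (y + (-z))) <= (-y)) && ((-3 - z) >= (t * x))) evaluates to true; next t becomes 2; next u becomes 0; next at i=3:; next u becomes 2; next u becomes 4; next u becomes 6; next u becomes 8; next at i=4:; next u becomes 8; next u becomes 10; next u becomes 12; next u becomes 14; next at i=5:; next u becomes 14; next u becomes 16; next u becomes 18; next u becomes 20; next at i=6:; next u becomes 20; next u becomes 22; next u becomes 24; next u becomes 26; next at i=7:; next u becomes 26; next u becomes 28; next u becomes 30; next u becomes 32; next final value 32
31 vs 32 — the two versions disagree here.
verdict: not equivalent; witness: x=-2, y=-5, z=-1


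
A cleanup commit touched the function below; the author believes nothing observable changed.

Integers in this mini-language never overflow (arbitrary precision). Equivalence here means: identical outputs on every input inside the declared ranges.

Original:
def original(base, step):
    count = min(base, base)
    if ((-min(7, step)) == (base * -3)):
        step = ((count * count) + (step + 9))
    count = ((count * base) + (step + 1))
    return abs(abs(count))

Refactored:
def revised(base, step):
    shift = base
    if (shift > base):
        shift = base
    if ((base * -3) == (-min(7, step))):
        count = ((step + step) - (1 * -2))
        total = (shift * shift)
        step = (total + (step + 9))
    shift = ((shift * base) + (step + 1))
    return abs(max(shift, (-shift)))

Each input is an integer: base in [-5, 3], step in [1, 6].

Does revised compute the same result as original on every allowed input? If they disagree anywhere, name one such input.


Differences: branching structure differs, local variable names differ, arithmetic usage differs, min/max/abs usage differs, statement counts differ, comparison usage differs, constant usage differs — yet all 54 inputs agree.
verdict: equivalent


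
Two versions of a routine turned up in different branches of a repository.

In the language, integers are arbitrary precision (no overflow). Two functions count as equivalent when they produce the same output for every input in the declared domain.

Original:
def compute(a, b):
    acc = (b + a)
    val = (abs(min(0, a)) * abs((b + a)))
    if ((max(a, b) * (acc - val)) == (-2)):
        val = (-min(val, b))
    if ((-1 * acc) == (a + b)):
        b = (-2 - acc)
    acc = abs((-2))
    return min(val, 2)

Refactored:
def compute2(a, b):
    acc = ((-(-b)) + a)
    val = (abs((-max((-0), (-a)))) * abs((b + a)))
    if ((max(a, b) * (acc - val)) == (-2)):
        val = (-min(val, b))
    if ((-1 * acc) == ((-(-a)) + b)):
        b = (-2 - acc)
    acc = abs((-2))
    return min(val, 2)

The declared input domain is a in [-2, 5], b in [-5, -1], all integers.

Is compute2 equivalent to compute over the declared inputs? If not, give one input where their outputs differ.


Side by side, the visible changes include: min/max/abs usage differs.
Tracing a=4, b=-2: compute: acc becomes 2; next val becomes 0; next ((max(a, b) * (acc - val)) == (-2)) evaluates to false; next ((-1 * acc) == (a + b)) evaluates to false; next acc becomes 2; next final value 0 | compute2: acc becomes 2; next val becomes 0; next ((max(a, b) * (acc - val)) == (-2)) evaluates to false; next ((-1 * acc) == ((-(-a)) + b)) evaluates to false; next acc becomes 2; next final value 0 — matching result 0.
Across all 40 domain points the two functions coincide.
verdict: equivalent


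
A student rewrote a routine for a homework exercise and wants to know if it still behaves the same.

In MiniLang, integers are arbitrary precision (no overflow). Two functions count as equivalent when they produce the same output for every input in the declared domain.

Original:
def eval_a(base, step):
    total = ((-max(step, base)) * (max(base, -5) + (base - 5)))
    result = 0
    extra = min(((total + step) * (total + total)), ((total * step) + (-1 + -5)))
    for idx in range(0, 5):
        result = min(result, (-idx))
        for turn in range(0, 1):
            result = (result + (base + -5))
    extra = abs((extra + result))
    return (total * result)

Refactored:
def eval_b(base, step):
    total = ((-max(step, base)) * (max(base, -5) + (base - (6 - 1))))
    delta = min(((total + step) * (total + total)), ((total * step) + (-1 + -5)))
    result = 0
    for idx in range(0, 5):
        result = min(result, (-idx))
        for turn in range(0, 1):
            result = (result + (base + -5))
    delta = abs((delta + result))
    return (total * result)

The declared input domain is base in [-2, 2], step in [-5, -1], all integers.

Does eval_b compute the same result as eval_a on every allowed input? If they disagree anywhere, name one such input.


Behavior is preserved: although constant usage differs, and arithmetic usage differs, and local variable names differ, the outputs never diverge.
As a probe, take base=-2, step=-4: eval_a runs total becomes -18; next result becomes 0; next extra becomes 66; next at idx=0:; next result becomes 0; next at turn=0:; next result becomes -7; next at idx=1:; next result becomes -7; next at turn=0:; next result becomes -14; next at idx=2:; next result becomes -14; next at turn=0:; next result becomes -21; next at idx=3:; next result becomes -21; next at turn=0:; next result becomes -28; next at idx=4:; next result becomes -28; next at turn=0:; next result becomes -35; next extra becomes 31; next final value 630; eval_b runs total becomes -18; next delta becomes 66; next result becomes 0; next at idx=0:; next result becomes 0; next at turn=0:; next result becomes -7; next at idx=1:; next result becomes -7; next at turn=0:; next result becomes -14; next at idx=2:; next result becomes -14; next at turn=0:; next result becomes -21; next at idx=3:; next result becomes -21; next at turn=0:; next result becomes -28; next at idx=4:; next result becomes -28; next at turn=0:; next result becomes -35; next delta becomes 31; next final value 630; both end at 630.
An exhaustive pass over the 25 declared inputs shows identical outputs.
verdict: equivalent


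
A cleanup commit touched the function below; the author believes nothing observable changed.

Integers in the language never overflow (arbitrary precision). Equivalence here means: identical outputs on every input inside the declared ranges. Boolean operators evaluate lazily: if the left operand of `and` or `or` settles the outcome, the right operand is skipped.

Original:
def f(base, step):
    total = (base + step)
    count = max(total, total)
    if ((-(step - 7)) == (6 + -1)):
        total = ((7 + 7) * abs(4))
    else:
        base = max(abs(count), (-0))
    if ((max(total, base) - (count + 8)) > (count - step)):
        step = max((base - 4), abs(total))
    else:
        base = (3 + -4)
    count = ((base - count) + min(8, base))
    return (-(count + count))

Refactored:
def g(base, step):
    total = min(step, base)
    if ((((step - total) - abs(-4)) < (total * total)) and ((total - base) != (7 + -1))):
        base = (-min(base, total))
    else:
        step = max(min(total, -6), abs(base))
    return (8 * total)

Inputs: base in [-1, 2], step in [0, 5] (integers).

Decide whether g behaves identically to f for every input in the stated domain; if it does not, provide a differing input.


Consider the input base=-1, step=0.
f: total becomes -1; next count becomes -1; next ((-(step - 7)) == (6 + -1)) evaluates to false; next base becomes 1; next ((max(total, base) - (count + 8)) > (count - step)) evaluates to false; next base becomes -1; next count becomes -1; next final value 2
g: total becomes -1; next ((((step - total) - abs(-4)) < (total * total)) and ((total - base) != (7 + -1))) evaluates to true; next base becomes 1; next final value -8
2 and -8 differ, so these are not the same function on this domain.
verdict: not equivalent; witness: base=-1, step=0


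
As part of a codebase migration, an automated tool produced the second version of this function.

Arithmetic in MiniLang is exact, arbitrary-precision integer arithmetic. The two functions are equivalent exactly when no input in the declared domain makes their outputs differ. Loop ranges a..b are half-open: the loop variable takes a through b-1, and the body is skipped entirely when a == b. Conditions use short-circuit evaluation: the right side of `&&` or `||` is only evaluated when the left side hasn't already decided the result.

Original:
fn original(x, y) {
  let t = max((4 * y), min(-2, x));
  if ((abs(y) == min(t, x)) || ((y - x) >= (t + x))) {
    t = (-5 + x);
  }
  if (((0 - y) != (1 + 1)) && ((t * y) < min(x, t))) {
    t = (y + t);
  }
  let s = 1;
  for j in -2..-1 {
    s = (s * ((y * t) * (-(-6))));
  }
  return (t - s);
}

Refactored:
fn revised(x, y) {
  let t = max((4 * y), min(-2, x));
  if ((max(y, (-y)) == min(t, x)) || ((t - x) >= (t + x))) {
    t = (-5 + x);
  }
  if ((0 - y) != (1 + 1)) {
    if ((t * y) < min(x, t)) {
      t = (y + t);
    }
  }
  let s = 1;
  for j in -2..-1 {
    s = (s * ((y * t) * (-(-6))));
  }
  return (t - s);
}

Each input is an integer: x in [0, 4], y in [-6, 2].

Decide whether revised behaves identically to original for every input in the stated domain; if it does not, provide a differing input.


On input x=0, y=-6, original returns -74 while revised returns -185.
verdict: not equivalent; witness: x=0, y=-6


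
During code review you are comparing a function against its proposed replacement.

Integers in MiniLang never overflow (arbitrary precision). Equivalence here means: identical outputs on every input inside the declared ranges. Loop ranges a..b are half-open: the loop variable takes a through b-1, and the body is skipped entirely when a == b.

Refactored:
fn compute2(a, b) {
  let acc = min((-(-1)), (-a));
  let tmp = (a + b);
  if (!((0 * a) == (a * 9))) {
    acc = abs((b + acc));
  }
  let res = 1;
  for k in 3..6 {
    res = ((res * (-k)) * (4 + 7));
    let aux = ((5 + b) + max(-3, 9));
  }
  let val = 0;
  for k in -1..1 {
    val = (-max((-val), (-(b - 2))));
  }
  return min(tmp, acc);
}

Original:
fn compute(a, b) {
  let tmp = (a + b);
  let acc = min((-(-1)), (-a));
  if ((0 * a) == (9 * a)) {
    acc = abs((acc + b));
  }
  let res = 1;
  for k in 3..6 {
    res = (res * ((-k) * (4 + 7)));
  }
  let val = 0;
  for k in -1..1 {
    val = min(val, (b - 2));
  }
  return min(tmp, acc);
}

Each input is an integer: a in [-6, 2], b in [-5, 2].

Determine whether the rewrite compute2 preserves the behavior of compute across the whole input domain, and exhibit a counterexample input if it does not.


The rewrite breaks on a=0, b=1, where the results are 1 and 0.
compute: tmp = 1; acc = 0; ((0 * a) == (9 * a)) -> true; acc = 1; res = 1; [k=3]; res = -33; [k=4]; res = 1452; [k=5]; res = -79860; val = 0; [k=-1]; val = -1; [k=0]; val = -1; return 1
compute2: acc = 0; tmp = 1; (!((0 * a) == (a * 9))) -> false; res = 1; [k=3]; res = -33; aux = 15; [k=4]; res = 1452; aux = 15; [k=5]; res = -79860; aux = 15; val = 0; [k=-1]; val = -1; [k=0]; val = -1; return 0
verdict: not equivalent; witness: a=0, b=1


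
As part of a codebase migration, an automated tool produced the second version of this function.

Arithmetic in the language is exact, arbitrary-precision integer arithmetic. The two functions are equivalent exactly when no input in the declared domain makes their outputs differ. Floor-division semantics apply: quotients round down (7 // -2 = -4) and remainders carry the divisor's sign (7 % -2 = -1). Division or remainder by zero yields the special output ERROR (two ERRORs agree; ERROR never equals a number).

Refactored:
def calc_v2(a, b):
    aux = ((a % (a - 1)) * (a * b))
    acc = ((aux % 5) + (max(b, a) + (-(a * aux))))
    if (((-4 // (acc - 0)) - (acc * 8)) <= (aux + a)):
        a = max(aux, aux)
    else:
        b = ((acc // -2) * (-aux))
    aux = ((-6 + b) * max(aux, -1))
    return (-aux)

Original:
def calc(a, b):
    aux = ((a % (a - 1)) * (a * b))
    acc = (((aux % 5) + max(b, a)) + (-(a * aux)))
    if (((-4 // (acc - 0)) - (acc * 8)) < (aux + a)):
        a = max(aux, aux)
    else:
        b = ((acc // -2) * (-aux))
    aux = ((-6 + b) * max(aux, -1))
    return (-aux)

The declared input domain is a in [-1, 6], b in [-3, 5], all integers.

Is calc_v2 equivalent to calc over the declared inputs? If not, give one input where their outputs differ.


Equivalent. The edit looks behavioral (`(((-4 // (acc - 0)) - (acc * 8)) < (aux + a))` became `(((-4 // (acc - 0)) - (acc * 8)) <= (aux + a))`), but over these ranges it never changes the outcome.
An exhaustive pass over the 72 declared inputs shows identical outputs.
Tracing a=6, b=-1: calc: aux := -6 | acc := 46 | (((-4 // (acc - 0)) - (acc * 8)) < (aux + a)): true | a := -6 | aux := 7 | result -7 | calc_v2: aux := -6 | acc := 46 | (((-4 // (acc - 0)) - (acc * 8)) <= (aux + a)): true | a := -6 | aux := 7 | result -7 — matching result -7.
verdict: equivalent


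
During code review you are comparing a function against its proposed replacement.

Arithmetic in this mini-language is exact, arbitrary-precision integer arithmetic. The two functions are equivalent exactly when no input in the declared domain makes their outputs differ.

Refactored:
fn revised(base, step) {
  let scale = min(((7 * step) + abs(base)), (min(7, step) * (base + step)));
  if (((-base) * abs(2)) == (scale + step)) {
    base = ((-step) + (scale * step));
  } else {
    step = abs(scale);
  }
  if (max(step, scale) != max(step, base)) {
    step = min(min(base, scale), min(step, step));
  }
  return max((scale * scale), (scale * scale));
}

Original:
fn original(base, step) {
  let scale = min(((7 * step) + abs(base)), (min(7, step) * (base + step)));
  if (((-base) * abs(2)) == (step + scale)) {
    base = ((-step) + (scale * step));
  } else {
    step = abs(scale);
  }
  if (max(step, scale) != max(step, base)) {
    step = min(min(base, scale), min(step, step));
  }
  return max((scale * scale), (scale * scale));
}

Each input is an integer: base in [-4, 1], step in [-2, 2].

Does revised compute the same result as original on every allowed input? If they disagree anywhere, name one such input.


The two versions differ — the changes include same computation, different form.
Tracing base=-2, step=-1: original: scale=-5, then (((-base) * abs(2)) == (step + scale)) is false, then step=5, then (max(step, scale) != max(step, base)) is false, then returns 25 | revised: scale=-5, then (((-base) * abs(2)) == (scale + step)) is false, then step=5, then (max(step, scale) != max(step, base)) is false, then returns 25 — matching result 25.
Across all 30 domain points the two functions coincide.
verdict: equivalent


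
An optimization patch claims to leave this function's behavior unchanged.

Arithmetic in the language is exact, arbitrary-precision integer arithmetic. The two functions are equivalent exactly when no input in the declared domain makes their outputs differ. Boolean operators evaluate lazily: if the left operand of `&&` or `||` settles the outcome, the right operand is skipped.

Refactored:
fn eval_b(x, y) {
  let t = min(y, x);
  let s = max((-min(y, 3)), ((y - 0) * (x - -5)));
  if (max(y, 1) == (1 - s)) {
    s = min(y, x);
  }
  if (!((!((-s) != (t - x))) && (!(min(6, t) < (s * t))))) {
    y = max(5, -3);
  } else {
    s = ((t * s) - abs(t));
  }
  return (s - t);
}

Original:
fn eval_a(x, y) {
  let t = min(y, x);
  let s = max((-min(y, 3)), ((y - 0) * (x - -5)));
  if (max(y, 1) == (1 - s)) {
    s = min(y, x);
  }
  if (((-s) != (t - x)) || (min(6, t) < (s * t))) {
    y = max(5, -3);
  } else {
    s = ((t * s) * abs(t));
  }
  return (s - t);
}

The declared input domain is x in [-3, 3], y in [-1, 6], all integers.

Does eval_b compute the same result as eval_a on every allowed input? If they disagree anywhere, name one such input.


There is a counterexample at x=0, y=-1: 0 on one side, -1 on the other.
eval_a: t=-1, then s=1, then (max(y, 1) == (1 - s)) is false, then (((-s) != (t - x)) || (min(6, t) < (s * t))) is false, then s=-1, then returns 0
eval_b: t=-1, then s=1, then (max(y, 1) == (1 - s)) is false, then (!((!((-s) != (t - x))) && (!(min(6, t) < (s * t))))) is false, then s=-2, then returns -1
verdict: not equivalent; witness: x=0, y=-1


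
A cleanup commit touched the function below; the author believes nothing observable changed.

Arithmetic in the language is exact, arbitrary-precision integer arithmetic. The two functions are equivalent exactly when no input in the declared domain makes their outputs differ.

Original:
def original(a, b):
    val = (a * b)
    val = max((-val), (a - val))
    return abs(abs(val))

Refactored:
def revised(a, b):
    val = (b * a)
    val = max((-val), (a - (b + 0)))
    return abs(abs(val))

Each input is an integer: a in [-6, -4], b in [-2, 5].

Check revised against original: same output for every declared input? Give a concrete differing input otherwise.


On input a=-6, b=-2, original returns 12 while revised returns 4.
verdict: not equivalent; witness: a=-6, b=-2


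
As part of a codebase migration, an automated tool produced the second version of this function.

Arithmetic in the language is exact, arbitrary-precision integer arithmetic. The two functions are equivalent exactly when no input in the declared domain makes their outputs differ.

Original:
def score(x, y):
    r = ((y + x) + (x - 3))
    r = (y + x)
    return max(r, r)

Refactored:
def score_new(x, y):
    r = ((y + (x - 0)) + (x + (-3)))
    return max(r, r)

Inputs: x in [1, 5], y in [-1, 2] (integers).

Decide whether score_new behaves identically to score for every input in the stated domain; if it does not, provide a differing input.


At x=1, y=-1: score gives 0, score_new gives -2.
verdict: not equivalent; witness: x=1, y=-1


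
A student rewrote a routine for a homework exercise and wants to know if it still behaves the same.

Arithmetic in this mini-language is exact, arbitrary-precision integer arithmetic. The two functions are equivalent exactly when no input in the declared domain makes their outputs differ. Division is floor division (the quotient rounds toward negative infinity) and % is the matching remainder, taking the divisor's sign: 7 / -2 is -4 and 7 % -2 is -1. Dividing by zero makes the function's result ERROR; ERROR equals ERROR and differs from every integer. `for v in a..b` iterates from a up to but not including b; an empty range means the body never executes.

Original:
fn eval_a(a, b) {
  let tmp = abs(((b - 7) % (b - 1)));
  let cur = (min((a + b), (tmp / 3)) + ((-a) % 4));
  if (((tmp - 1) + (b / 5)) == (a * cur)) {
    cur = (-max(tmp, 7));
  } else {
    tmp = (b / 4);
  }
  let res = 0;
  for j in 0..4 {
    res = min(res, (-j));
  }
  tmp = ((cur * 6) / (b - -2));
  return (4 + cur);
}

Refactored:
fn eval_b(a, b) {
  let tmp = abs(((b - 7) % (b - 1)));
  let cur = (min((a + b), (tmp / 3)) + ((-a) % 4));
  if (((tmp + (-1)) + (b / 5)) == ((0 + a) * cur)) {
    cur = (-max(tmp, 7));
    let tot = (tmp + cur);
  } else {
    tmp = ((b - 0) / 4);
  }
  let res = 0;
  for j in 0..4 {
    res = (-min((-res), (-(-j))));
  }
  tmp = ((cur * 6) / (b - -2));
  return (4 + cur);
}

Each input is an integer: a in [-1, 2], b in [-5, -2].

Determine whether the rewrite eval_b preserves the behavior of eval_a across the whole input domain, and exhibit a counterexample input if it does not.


Equivalent. The suspicious-looking change has no observable effect anywhere in the declared ranges.
Sweeping the whole domain (16 inputs) finds no disagreement.
As a probe, take a=1, b=-5: eval_a runs tmp becomes 0; next cur becomes -1; next (((tmp - 1) + (b / 5)) == (a * cur)) evaluates to false; next tmp becomes -2; next res becomes 0; next at j=0:; next res becomes 0; next at j=1:; next res becomes -1; next at j=2:; next res becomes -2; next at j=3:; next res becomes -3; next tmp becomes 2; next final value 3; eval_b runs tmp becomes 0; next cur becomes -1; next (((tmp + (-1)) + (b / 5)) == ((0 + a) * cur)) evaluates to false; next tmp becomes -2; next res becomes 0; next at j=0:; next res becomes 0; next at j=1:; next res becomes 0; next at j=2:; next res becomes 0; next at j=3:; next res becomes 0; next tmp becomes 2; next final value 3; both end at 3.
verdict: equivalent


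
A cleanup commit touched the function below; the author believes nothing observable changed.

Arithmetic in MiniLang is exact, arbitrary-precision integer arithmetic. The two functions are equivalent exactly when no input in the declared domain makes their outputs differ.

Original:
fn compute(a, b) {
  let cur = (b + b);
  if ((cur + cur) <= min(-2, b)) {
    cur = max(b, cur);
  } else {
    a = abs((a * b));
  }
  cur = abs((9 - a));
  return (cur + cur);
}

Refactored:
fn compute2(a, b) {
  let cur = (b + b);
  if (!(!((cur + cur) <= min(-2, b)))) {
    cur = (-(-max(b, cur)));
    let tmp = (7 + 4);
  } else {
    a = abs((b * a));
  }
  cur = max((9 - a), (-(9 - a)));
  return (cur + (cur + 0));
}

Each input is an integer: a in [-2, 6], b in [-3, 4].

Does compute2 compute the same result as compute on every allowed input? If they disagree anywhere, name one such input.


Side by side, the visible changes include: boolean connective usage differs; min/max/abs usage differs; local variable names differ; statement counts differ; arithmetic usage differs; constant usage differs.
Tracing a=4, b=3: compute: cur=6, then ((cur + cur) <= min(-2, b)) is false, then a=12, then cur=3, then returns 6 | compute2: cur=6, then (!(!((cur + cur) <= min(-2, b)))) is false, then a=12, then cur=3, then returns 6 — matching result 6.
Across all 72 domain points the two functions coincide.
verdict: equivalent


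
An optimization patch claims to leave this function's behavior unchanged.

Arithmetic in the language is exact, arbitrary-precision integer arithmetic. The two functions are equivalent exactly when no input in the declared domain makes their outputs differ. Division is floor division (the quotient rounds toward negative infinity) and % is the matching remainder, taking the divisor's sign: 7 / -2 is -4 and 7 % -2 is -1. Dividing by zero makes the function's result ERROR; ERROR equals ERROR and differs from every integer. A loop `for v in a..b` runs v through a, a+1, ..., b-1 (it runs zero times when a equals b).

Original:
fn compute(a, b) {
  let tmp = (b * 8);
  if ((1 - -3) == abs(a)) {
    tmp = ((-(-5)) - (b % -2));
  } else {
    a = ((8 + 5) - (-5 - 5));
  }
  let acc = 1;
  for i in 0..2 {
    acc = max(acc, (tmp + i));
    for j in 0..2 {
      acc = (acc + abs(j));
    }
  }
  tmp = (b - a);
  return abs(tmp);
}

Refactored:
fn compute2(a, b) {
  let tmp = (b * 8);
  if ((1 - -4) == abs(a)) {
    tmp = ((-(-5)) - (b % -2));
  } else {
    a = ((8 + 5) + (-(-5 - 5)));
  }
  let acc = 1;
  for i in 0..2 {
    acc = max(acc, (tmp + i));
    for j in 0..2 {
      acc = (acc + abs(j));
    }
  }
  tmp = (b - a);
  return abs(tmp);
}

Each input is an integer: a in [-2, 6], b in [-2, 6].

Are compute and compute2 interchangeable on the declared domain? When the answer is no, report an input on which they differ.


Evaluate both at a=4, b=-2.
compute: tmp := -16 | ((1 - -3) == abs(a)): true | tmp := 5 | acc := 1 | iter i=0: | acc := 5 | iter j=0: | acc := 5 | iter j=1: | acc := 6 | iter i=1: | acc := 6 | iter j=0: | acc := 6 | iter j=1: | acc := 7 | tmp := -6 | result 6
compute2: tmp := -16 | ((1 - -4) == abs(a)): false | a := 23 | acc := 1 | iter i=0: | acc := 1 | iter j=0: | acc := 1 | iter j=1: | acc := 2 | iter i=1: | acc := 2 | iter j=0: | acc := 2 | iter j=1: | acc := 3 | tmp := -25 | result 25
6 vs 25 — the two versions disagree here.
verdict: not equivalent; witness: a=4, b=-2


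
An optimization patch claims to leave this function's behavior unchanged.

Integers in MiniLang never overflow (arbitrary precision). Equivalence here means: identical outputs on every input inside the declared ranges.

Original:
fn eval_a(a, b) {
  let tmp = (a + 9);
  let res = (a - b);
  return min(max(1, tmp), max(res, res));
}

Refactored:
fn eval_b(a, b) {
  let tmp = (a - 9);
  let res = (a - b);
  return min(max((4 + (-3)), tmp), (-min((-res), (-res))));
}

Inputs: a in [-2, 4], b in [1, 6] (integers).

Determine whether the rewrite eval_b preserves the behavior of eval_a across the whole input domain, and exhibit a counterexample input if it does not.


The rewrite breaks on a=3, b=1, where the results are 2 and 1.
eval_a: tmp := 12 | res := 2 | result 2
eval_b: tmp := -6 | res := 2 | result 1
verdict: not equivalent; witness: a=3, b=1


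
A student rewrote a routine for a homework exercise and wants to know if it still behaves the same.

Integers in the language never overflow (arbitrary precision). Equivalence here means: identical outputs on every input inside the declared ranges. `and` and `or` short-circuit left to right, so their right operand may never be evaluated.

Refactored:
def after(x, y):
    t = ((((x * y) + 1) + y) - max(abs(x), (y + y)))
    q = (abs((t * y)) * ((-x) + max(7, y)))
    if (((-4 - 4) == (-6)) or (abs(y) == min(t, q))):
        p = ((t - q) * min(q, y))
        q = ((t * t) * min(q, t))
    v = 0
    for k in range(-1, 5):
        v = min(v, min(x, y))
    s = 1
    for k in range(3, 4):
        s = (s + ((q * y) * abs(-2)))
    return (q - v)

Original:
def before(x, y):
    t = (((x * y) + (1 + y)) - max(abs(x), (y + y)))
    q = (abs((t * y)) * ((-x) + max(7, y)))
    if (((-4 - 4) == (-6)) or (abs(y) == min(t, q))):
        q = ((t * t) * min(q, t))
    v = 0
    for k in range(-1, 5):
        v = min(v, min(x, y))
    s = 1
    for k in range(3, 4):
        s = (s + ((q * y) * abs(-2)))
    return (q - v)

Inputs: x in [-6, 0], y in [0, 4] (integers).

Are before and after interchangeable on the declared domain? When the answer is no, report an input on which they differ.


Whatever the rewrite altered, no input in the stated domain can expose a difference.
As a probe, take x=-1, y=1: before runs t becomes -1; next q becomes 8; next (((-4 - 4) == (-6)) or (abs(y) == min(t, q))) evaluates to false; next v becomes 0; next at k=-1:; next v becomes -1; next at k=0:; next v becomes -1; next at k=1:; next v becomes -1; next at k=2:; next v becomes -1; next at k=3:; next v becomes -1; next at k=4:; next v becomes -1; next s becomes 1; next at k=3:; next s becomes 17; next final value 9; after runs t becomes -1; next q becomes 8; next (((-4 - 4) == (-6)) or (abs(y) == min(t, q))) evaluates to false; next v becomes 0; next at k=-1:; next v becomes -1; next at k=0:; next v becomes -1; next at k=1:; next v becomes -1; next at k=2:; next v becomes -1; next at k=3:; next v becomes -1; next at k=4:; next v becomes -1; next s becomes 1; next at k=3:; next s becomes 17; next final value 9; both end at 9.
Across all 35 domain points the two functions coincide.
verdict: equivalent


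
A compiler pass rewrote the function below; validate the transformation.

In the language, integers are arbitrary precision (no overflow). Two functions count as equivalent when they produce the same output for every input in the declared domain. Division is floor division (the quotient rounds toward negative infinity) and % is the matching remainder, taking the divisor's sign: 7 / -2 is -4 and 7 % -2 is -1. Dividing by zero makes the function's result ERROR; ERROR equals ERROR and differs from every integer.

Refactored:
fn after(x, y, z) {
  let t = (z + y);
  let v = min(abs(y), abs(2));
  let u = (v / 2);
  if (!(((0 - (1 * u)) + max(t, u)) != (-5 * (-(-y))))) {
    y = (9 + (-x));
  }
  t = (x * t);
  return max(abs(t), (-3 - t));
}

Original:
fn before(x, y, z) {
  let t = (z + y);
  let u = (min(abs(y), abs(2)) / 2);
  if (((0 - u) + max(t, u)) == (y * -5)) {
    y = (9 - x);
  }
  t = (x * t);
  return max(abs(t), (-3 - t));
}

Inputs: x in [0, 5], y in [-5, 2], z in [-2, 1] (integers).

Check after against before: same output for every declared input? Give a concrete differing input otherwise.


This is a faithful refactor — constant usage differs, arithmetic usage differs, statement counts differ, boolean connective usage differs, comparison usage differs, local variable names differ, but the computed results match everywhere.
As a probe, take x=4, y=-1, z=-2: before runs t = -3; u = 0; (((0 - u) + max(t, u)) == (y * -5)) -> false; t = -12; return 12; after runs t = -3; v = 1; u = 0; (!(((0 - (1 * u)) + max(t, u)) != (-5 * (-(-y))))) -> false; t = -12; return 12; both end at 12.
Checked all 192 inputs in the declared domain: the outputs agree on every one.
verdict: equivalent


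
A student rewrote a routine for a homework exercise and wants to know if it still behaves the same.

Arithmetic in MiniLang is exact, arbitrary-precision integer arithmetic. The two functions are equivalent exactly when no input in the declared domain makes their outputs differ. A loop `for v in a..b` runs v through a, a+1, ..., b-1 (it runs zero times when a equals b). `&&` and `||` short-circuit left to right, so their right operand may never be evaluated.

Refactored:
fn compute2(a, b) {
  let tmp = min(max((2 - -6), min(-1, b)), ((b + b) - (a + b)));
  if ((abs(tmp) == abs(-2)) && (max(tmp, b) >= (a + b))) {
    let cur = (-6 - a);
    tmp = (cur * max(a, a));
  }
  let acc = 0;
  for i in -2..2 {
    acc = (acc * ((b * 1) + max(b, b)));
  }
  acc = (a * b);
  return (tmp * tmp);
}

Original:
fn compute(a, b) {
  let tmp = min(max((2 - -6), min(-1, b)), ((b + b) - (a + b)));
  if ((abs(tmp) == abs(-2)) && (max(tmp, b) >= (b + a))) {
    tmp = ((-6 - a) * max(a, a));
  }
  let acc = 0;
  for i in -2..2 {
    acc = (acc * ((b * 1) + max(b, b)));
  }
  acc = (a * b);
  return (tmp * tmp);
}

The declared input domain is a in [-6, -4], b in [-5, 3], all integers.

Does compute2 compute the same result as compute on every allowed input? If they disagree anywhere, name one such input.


Reading the diff, among the changes: statement counts differ; also local variable names differ.
One worked example (a=-6, b=-1) — compute: tmp := 5 | ((abs(tmp) == abs(-2)) && (max(tmp, b) >= (b + a))): false | acc := 0 | iter i=-2: | acc := 0 | iter i=-1: | acc := 0 | iter i=0: | acc := 0 | iter i=1: | acc := 0 | acc := 6 | result 25; compute2: tmp := 5 | ((abs(tmp) == abs(-2)) && (max(tmp, b) >= (a + b))): false | acc := 0 | iter i=-2: | acc := 0 | iter i=-1: | acc := 0 | iter i=0: | acc := 0 | iter i=1: | acc := 0 | acc := 6 | result 25; agreement on 25.
Sweeping the whole domain (27 inputs) finds no disagreement.
verdict: equivalent


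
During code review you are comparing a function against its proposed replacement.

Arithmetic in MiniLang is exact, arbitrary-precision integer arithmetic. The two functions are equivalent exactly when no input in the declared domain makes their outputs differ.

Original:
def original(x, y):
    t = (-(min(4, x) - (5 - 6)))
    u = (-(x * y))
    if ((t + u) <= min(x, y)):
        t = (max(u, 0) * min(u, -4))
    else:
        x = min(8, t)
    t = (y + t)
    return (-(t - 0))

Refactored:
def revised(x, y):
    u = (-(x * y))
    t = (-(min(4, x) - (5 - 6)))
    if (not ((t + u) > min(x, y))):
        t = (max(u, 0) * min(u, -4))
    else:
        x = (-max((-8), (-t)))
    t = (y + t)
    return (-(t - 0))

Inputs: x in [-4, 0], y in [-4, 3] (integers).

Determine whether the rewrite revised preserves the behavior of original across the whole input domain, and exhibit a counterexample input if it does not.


Equivalent — the differences include min/max/abs usage differs; comparison usage differs; boolean connective usage differs, yet no declared input distinguishes the two.
As a probe, take x=-3, y=3: original runs t becomes 2; next u becomes 9; next ((t + u) <= min(x, y)) evaluates to false; next x becomes 2; next t becomes 5; next final value -5; revised runs u becomes 9; next t becomes 2; next (not ((t + u) > min(x, y))) evaluates to false; next x becomes 2; next t becomes 5; next final value -5; both end at -5.
An exhaustive pass over the 40 declared inputs shows identical outputs.
verdict: equivalent


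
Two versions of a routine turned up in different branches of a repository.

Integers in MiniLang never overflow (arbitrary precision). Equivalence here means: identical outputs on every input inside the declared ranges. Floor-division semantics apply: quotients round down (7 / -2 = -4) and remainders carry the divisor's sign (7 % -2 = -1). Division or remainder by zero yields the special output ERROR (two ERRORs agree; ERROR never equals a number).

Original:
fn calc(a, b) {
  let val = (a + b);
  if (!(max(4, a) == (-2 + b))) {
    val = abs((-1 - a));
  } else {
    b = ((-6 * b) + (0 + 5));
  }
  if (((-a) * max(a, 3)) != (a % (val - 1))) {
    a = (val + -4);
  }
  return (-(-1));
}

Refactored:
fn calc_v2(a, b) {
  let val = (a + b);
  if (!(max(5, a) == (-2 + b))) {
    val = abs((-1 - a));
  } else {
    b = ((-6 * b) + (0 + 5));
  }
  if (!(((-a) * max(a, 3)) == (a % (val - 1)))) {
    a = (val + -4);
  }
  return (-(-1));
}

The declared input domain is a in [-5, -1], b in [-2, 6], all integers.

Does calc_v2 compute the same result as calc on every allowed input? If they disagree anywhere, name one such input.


The rewrite breaks on a=-5, b=6, where the results are ERROR and 1.
calc: val = 1; (!(max(4, a) == (-2 + b))) -> false; b = -31; division by zero -> ERROR
calc_v2: val = 1; (!(max(5, a) == (-2 + b))) -> true; val = 4; (!(((-a) * max(a, 3)) == (a % (val - 1)))) -> true; a = 0; return 1
verdict: not equivalent; witness: a=-5, b=6


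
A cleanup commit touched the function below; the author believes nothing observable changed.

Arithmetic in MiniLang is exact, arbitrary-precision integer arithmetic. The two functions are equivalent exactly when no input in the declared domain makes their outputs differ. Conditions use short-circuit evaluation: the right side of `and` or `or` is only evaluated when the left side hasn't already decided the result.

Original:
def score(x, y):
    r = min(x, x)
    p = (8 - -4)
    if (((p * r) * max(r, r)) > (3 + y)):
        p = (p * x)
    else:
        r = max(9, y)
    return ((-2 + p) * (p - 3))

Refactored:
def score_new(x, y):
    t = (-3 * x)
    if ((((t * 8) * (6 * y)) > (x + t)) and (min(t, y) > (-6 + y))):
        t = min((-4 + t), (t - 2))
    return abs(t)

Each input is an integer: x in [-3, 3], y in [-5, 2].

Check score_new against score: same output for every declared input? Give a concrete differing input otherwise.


x=-3, y=-5 yields 1482 from score but 9 from score_new.
verdict: not equivalent; witness: x=-3, y=-5
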